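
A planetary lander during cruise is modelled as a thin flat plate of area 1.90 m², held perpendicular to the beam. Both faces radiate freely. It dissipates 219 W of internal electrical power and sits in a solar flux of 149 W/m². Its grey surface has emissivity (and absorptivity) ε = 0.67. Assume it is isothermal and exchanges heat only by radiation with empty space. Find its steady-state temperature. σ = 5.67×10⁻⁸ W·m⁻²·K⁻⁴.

T ≈ 231 K

At steady state, absorbed solar power + internal power = radiated power.
Absorbed: α·S·A_cross = 0.67·149·1.900 = 189.7 W (cross-section A).
Total input = 189.7 + 219 = 408.7 W.
Radiated: εσ·A_surf·T⁴ with A_surf = 2A = 3.800 m².
T⁴ = 408.7/(0.67·5.67×10⁻⁸·3.800) = 2.831×10⁹ K⁴.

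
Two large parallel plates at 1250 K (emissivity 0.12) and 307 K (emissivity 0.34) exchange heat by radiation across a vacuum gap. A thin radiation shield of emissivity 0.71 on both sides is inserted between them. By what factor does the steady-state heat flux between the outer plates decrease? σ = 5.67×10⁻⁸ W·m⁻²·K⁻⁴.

Without shield: q₀ = σΔ(T⁴)/(1/ε₁+1/ε₂−1) with denominator 10.27.
With shield the two gaps are in series; the resistances add: (1/ε₁+1/ε_s−1)+(1/ε_s+1/ε₂−1) = 8.742+3.350 = 12.09.
Heat-flux ratio q₀/q = 12.09/10.27.

factor ≈ 1.18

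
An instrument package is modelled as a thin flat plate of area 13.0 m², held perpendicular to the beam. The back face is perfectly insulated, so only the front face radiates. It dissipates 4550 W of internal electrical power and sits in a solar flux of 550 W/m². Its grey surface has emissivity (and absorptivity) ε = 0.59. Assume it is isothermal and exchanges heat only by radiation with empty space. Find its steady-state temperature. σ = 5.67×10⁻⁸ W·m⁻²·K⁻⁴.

At steady state, absorbed solar power + internal power = radiated power.
Absorbed: α·S·A_cross = 0.59·550·13.00 = 4218 W (cross-section A).
Total input = 4218 + 4550 = 8768 W.
Radiated: εσ·A_surf·T⁴ with A_surf = A = 13.00 m².
T⁴ = 8768/(0.59·5.67×10⁻⁸·13.00) = 2.016×10¹⁰ K⁴.

T ≈ 377 K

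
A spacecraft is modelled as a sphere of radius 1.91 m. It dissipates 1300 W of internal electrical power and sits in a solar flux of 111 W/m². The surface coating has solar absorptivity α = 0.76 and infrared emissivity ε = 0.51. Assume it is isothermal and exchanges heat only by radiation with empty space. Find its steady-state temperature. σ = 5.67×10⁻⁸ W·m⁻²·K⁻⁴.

At steady state, absorbed solar power + internal power = radiated power.
Absorbed: α·S·A_cross = 0.76·111·11.46 = 966.8 W (cross-section πr²).
Total input = 966.8 + 1300 = 2267 W.
Radiated: εσ·A_surf·T⁴ with A_surf = 4πr² = 45.84 m².
T⁴ = 2267/(0.51·5.67×10⁻⁸·45.84) = 1.710×10⁹ K⁴.

T ≈ 203 K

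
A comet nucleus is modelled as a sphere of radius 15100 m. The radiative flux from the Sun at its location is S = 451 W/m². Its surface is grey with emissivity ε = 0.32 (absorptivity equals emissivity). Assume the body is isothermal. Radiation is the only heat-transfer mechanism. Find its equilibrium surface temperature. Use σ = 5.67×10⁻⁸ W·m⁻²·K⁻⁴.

T ≈ 211 K

At equilibrium, absorbed power = emitted power.
Absorbing cross-section = πr² = 7.163×10⁸ m²; emitting surface = 4πr² = 2.865×10⁹ m² (ratio 4).
εS·A_cross = εσ·A_surf·T⁴  ⇒  T⁴ = S/(4σ)   (ε cancels).
T⁴ = 451/(4·5.67×10⁻⁸) = 1.989×10⁹ K⁴.
T = (1.989×10⁹)^(1/4).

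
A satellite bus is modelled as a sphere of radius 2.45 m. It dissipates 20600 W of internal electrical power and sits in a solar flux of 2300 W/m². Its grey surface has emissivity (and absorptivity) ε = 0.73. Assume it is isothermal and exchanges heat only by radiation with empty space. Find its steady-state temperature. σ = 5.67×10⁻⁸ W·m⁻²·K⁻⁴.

At steady state, absorbed solar power + internal power = radiated power.
Absorbed: α·S·A_cross = 0.73·2300·18.86 = 31660 W (cross-section πr²).
Total input = 31660 + 20600 = 52260 W.
Radiated: εσ·A_surf·T⁴ with A_surf = 4πr² = 75.43 m².
T⁴ = 52260/(0.73·5.67×10⁻⁸·75.43) = 1.674×10¹⁰ K⁴.

T ≈ 360 K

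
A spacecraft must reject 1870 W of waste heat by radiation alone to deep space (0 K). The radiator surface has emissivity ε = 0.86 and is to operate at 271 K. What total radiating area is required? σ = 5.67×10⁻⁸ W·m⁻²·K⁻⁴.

A ≈ 7.11 m²

P = εσA T⁴ ⇒ A = P/(εσT⁴).
T⁴ = 5.394×10⁹ K⁴.
A = 1870/(0.86 × 5.67×10⁻⁸ × 5.394×10⁹).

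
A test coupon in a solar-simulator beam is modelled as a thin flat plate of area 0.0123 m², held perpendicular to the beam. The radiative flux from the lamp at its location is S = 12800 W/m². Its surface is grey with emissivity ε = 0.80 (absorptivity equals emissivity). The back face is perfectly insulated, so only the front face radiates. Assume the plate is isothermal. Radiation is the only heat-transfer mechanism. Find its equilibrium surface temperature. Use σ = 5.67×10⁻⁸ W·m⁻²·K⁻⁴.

At equilibrium, absorbed power = emitted power.
Absorbing cross-section = A = 0.01230 m²; emitting surface = A = 0.01230 m² (ratio 1).
εS·A_cross = εσ·A_surf·T⁴  ⇒  T⁴ = S/(1σ)   (ε cancels).
T⁴ = 12800/(1·5.67×10⁻⁸) = 2.257×10¹¹ K⁴.
T = (2.257×10¹¹)^(1/4).

T ≈ 689 K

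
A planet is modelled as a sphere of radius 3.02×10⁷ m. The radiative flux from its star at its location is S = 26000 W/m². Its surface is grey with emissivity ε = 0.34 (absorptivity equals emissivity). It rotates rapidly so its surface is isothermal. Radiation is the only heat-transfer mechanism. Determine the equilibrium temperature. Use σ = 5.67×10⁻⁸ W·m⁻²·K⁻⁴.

T ≈ 582 K

At equilibrium, absorbed power = emitted power.
Absorbing cross-section = πr² = 2.865×10¹⁵ m²; emitting surface = 4πr² = 1.146×10¹⁶ m² (ratio 4).
εS·A_cross = εσ·A_surf·T⁴  ⇒  T⁴ = S/(4σ)   (ε cancels).
T⁴ = 26000/(4·5.67×10⁻⁸) = 1.146×10¹¹ K⁴.
T = (1.146×10¹¹)^(1/4).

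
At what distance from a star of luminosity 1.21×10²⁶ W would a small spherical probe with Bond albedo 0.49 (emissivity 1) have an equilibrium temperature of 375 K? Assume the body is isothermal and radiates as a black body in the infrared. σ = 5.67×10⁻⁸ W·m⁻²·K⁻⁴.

For an isothermal black-emitting sphere, (1−a)S·πr² = σ·4πr²·T⁴ ⇒ S = 4σT⁴/(1−a).
S = 4·5.67×10⁻⁸·(375)⁴/0.510 = 8794 W/m².
Flux falls as S = L/(4πd²), so d = √(L/(4πS)) = √(1.21×10²⁶/(4π·8794)).

d ≈ 3.31×10¹⁰ m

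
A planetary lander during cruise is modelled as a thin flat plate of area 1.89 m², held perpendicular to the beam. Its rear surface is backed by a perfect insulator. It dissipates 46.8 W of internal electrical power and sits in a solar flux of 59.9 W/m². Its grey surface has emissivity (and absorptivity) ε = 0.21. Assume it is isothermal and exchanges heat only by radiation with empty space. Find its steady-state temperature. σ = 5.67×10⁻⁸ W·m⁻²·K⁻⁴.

At steady state, absorbed solar power + internal power = radiated power.
Absorbed: α·S·A_cross = 0.21·59.9·1.890 = 23.77 W (cross-section A).
Total input = 23.77 + 46.8 = 70.57 W.
Radiated: εσ·A_surf·T⁴ with A_surf = A = 1.890 m².
T⁴ = 70.57/(0.21·5.67×10⁻⁸·1.890) = 3.136×10⁹ K⁴.

T ≈ 237 K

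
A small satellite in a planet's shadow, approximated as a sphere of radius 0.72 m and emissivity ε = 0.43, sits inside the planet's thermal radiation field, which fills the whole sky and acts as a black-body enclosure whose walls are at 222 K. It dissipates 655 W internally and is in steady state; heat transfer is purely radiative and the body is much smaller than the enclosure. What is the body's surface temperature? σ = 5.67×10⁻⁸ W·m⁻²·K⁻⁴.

T ≈ 285 K

For a small grey body in a large enclosure, net radiated power = εσA(T⁴ − T_w⁴).
Steady state: P = εσA(T⁴ − T_w⁴) with A = 4πr² = 6.514 m².
T⁴ = P/(εσA) + T_w⁴ = 655/(0.43·5.67×10⁻⁸·6.514) + (222)⁴
    = 4.124×10⁹ + 2.429×10⁹ = 6.553×10⁹ K⁴.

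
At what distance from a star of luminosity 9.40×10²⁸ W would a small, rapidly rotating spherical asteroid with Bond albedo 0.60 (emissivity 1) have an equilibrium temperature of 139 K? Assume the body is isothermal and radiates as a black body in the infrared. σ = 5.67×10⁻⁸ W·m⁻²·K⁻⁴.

For an isothermal black-emitting sphere, (1−a)S·πr² = σ·4πr²·T⁴ ⇒ S = 4σT⁴/(1−a).
S = 4·5.67×10⁻⁸·(139)⁴/0.400 = 211.7 W/m².
Flux falls as S = L/(4πd²), so d = √(L/(4πS)) = √(9.40×10²⁸/(4π·211.7)).

d ≈ 5.94×10¹² m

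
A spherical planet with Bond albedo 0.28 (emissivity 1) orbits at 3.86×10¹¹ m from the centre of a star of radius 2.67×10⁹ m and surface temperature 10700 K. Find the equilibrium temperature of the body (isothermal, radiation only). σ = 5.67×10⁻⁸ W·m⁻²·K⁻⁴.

The star's surface emits σT_*⁴; at distance d the flux is S = σT_*⁴(R_*/d)².
S = 5.67×10⁻⁸·(10700)⁴·(2.67×10⁹/3.86×10¹¹)² = 35560 W/m².
For an isothermal sphere T⁴ = (1−a)S/(4σ) = 1.129×10¹¹ K⁴.

T ≈ 580 K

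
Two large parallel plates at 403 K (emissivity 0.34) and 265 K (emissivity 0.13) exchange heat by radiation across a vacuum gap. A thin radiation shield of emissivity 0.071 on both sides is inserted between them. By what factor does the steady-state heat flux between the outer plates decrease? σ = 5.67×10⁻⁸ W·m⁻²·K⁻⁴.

Without shield: q₀ = σΔ(T⁴)/(1/ε₁+1/ε₂−1) with denominator 9.633.
With shield the two gaps are in series; the resistances add: (1/ε₁+1/ε_s−1)+(1/ε_s+1/ε₂−1) = 16.03+20.78 = 36.80.
Heat-flux ratio q₀/q = 36.80/9.633.

factor ≈ 3.82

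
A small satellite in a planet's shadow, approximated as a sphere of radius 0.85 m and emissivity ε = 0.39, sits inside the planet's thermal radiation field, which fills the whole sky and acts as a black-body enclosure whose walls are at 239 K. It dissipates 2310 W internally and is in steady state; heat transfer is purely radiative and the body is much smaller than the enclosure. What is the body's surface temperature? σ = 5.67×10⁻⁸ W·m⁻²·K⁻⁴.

T ≈ 349 K

For a small grey body in a large enclosure, net radiated power = εσA(T⁴ − T_w⁴).
Steady state: P = εσA(T⁴ − T_w⁴) with A = 4πr² = 9.079 m².
T⁴ = P/(εσA) + T_w⁴ = 2310/(0.39·5.67×10⁻⁸·9.079) + (239)⁴
    = 1.151×10¹⁰ + 3.263×10⁹ = 1.477×10¹⁰ K⁴.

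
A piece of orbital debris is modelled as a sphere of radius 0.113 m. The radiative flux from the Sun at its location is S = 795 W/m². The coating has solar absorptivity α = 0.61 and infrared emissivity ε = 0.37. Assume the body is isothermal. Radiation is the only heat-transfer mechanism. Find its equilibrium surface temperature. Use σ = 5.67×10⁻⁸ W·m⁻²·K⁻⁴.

At equilibrium, absorbed power = emitted power.
Absorbing cross-section = πr² = 0.04011 m²; emitting surface = 4πr² = 0.1605 m² (ratio 4).
αS·A_cross = εσ·A_surf·T⁴  ⇒  T⁴ = αS/(ε·4σ).
T⁴ = 0.610·795/(0.37·4·5.67×10⁻⁸) = 5.779×10⁹ K⁴.
T = (5.779×10⁹)^(1/4).

T ≈ 276 K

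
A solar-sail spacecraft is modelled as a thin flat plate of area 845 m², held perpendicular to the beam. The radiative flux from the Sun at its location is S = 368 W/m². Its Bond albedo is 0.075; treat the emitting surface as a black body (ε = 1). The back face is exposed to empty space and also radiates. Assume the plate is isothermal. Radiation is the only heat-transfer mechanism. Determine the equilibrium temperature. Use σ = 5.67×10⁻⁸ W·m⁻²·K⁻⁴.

At equilibrium, absorbed power = emitted power.
Absorbing cross-section = A = 845.0 m²; emitting surface = 2A = 1690 m² (ratio 2).
(1−a)S·A_cross = εσ·A_surf·T⁴  ⇒  T⁴ = (1−a)S/(2σ).
T⁴ = 0.925·368/(2·5.67×10⁻⁸) = 3.002×10⁹ K⁴.
T = (3.002×10⁹)^(1/4).

T ≈ 234 K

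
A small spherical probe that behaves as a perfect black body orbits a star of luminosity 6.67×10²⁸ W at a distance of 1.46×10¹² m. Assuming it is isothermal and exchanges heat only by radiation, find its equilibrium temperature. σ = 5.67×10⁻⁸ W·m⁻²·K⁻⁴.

T ≈ 324 K

First find the stellar flux at distance d: S = L/(4πd²) = 6.67×10²⁸/(4π·(1.46×10¹²)²) = 2490 W/m².
For an isothermal sphere, absorbed (1−a)S·πr² = emitted σ·4πr²·T⁴, so T⁴ = (1−a)S/(4σ).
T⁴ = 1.00·2490/(4·5.67×10⁻⁸) = 1.098×10¹⁰ K⁴.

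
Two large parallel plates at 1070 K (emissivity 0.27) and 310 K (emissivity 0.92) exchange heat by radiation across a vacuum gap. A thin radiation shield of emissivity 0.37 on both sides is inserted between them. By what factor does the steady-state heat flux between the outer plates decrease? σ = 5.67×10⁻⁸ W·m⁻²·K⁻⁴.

factor ≈ 2.16

Without shield: q₀ = σΔ(T⁴)/(1/ε₁+1/ε₂−1) with denominator 3.791.
With shield the two gaps are in series; the resistances add: (1/ε₁+1/ε_s−1)+(1/ε_s+1/ε₂−1) = 5.406+2.790 = 8.196.
Heat-flux ratio q₀/q = 8.196/3.791.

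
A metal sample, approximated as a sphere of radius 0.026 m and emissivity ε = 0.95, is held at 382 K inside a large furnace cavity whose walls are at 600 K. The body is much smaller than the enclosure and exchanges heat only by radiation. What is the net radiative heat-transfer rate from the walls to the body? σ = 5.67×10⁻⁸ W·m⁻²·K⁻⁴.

P_net ≈ 49.6 W

For a small grey body in a large enclosure: P_net = εσA(T_body⁴ − T_wall⁴).
A = 4πr² = 0.008495 m²; T_body⁴ − T_wall⁴ = 2.129×10¹⁰ − 1.296×10¹¹ = -1.083×10¹¹ K⁴.
|P_net| = 0.95·5.67×10⁻⁸·0.008495·1.083×10¹¹.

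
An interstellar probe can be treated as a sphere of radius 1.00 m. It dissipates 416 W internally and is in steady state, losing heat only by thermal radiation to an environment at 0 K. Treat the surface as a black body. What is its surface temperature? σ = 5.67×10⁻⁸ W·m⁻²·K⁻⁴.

Steady state: internal power = radiated power, P = εσA T⁴.
Radiating area A = 4πr² = 12.57 m².
T⁴ = P/(εσA) = 416/(1.0·5.67×10⁻⁸·12.57) = 5.838×10⁸ K⁴.
T = (5.838×10⁸)^(1/4).

T ≈ 155 K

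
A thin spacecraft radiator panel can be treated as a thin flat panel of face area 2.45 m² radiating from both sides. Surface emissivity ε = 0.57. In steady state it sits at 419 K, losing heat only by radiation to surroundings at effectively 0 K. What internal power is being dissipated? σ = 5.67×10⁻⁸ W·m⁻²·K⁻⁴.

P ≈ 4880 W

Steady state: P = εσA T⁴.
A = 2·2.45 = 4.900 m²; T⁴ = (419)⁴ = 3.082×10¹⁰ K⁴.
P = 0.57 × 5.67×10⁻⁸ × 4.900 × 3.082×10¹⁰.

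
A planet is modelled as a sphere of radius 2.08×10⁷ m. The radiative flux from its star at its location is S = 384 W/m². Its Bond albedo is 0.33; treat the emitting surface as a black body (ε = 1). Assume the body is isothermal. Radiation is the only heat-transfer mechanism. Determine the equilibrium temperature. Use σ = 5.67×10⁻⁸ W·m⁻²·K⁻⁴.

At equilibrium, absorbed power = emitted power.
Absorbing cross-section = πr² = 1.359×10¹⁵ m²; emitting surface = 4πr² = 5.437×10¹⁵ m² (ratio 4).
(1−a)S·A_cross = εσ·A_surf·T⁴  ⇒  T⁴ = (1−a)S/(4σ).
T⁴ = 0.670·384/(4·5.67×10⁻⁸) = 1.134×10⁹ K⁴.
T = (1.134×10⁹)^(1/4).

T ≈ 184 K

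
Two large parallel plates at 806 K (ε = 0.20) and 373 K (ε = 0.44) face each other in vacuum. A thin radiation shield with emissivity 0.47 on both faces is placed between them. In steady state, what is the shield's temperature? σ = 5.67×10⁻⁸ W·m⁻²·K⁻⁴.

In steady state the net flux on the hot side equals that on the cold side.
σ(T₁⁴−T_s⁴)/D₁ = σ(T_s⁴−T₂⁴)/D₂, with D₁ = 1/ε₁+1/ε_s−1 = 6.128, D₂ = 1/ε_s+1/ε₂−1 = 3.400.
Solve for T_s⁴: T_s⁴ = (D₂·T₁⁴ + D₁·T₂⁴)/(D₁+D₂) = 1.631×10¹¹ K⁴.

T_s ≈ 635 K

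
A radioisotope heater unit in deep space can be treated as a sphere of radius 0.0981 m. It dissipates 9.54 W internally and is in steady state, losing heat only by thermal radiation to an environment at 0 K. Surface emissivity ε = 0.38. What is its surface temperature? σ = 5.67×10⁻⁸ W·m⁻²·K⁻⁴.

T ≈ 246 K

Steady state: internal power = radiated power, P = εσA T⁴.
Radiating area A = 4πr² = 0.1209 m².
T⁴ = P/(εσA) = 9.54/(0.38·5.67×10⁻⁸·0.1209) = 3.661×10⁹ K⁴.
T = (3.661×10⁹)^(1/4).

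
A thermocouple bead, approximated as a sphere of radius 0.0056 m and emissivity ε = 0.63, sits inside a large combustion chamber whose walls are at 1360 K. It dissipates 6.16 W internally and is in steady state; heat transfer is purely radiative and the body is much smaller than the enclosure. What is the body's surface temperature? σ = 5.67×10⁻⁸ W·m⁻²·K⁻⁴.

For a small grey body in a large enclosure, net radiated power = εσA(T⁴ − T_w⁴).
Steady state: P = εσA(T⁴ − T_w⁴) with A = 4πr² = 3.941×10⁻⁴ m².
T⁴ = P/(εσA) + T_w⁴ = 6.16/(0.63·5.67×10⁻⁸·3.941×10⁻⁴) + (1360)⁴
    = 4.376×10¹¹ + 3.421×10¹² = 3.859×10¹² K⁴.

T ≈ 1400 K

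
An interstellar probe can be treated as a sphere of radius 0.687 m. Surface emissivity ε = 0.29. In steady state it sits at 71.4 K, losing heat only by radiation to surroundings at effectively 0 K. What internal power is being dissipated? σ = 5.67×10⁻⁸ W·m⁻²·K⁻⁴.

P ≈ 2.53 W

Steady state: P = εσA T⁴.
A = 4πr² = 5.931 m²; T⁴ = (71.4)⁴ = 2.599×10⁷ K⁴.
P = 0.29 × 5.67×10⁻⁸ × 5.931 × 2.599×10⁷.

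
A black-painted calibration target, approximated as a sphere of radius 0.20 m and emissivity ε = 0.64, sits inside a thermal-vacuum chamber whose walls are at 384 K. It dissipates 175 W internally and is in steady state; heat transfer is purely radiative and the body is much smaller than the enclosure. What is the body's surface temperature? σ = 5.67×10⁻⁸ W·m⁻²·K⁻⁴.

For a small grey body in a large enclosure, net radiated power = εσA(T⁴ − T_w⁴).
Steady state: P = εσA(T⁴ − T_w⁴) with A = 4πr² = 0.5027 m².
T⁴ = P/(εσA) + T_w⁴ = 175/(0.64·5.67×10⁻⁸·0.5027) + (384)⁴
    = 9.594×10⁹ + 2.174×10¹⁰ = 3.134×10¹⁰ K⁴.

T ≈ 421 K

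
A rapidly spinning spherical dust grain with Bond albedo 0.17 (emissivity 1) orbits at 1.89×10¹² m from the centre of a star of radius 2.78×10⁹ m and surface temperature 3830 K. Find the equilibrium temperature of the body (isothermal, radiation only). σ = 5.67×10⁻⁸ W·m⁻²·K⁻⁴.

The star's surface emits σT_*⁴; at distance d the flux is S = σT_*⁴(R_*/d)².
S = 5.67×10⁻⁸·(3830)⁴·(2.78×10⁹/1.89×10¹²)² = 26.40 W/m².
For an isothermal sphere T⁴ = (1−a)S/(4σ) = 9.660×10⁷ K⁴.

T ≈ 99.1 K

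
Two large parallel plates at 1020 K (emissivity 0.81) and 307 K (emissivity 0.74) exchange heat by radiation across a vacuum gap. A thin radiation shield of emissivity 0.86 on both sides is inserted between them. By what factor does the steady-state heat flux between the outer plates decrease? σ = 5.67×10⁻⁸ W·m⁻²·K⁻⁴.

Without shield: q₀ = σΔ(T⁴)/(1/ε₁+1/ε₂−1) with denominator 1.586.
With shield the two gaps are in series; the resistances add: (1/ε₁+1/ε_s−1)+(1/ε_s+1/ε₂−1) = 1.397+1.514 = 2.912.
Heat-flux ratio q₀/q = 2.912/1.586.

factor ≈ 1.84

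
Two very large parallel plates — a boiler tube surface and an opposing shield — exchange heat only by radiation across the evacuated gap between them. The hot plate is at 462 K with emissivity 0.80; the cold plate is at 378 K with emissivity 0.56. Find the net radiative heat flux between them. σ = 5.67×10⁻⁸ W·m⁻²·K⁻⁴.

For two infinite grey parallel plates, q = σ(T₁⁴ − T₂⁴)/(1/ε₁ + 1/ε₂ − 1).
T₁⁴ − T₂⁴ = 4.556×10¹⁰ − 2.042×10¹⁰ = 2.514×10¹⁰ K⁴.
1/ε₁ + 1/ε₂ − 1 = 1.250 + 1.786 − 1 = 2.036.
q = 5.67×10⁻⁸ × 2.514×10¹⁰ / 2.036.

q ≈ 700 W/m²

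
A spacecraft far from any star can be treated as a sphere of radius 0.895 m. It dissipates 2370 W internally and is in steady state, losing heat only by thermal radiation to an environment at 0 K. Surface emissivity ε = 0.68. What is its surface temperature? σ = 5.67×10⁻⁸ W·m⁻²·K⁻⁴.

T ≈ 280 K

Steady state: internal power = radiated power, P = εσA T⁴.
Radiating area A = 4πr² = 10.07 m².
T⁴ = P/(εσA) = 2370/(0.68·5.67×10⁻⁸·10.07) = 6.107×10⁹ K⁴.
T = (6.107×10⁹)^(1/4).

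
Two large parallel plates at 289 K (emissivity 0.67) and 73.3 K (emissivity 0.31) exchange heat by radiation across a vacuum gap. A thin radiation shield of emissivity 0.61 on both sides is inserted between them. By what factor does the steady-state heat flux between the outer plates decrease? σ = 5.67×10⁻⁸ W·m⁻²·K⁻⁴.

Without shield: q₀ = σΔ(T⁴)/(1/ε₁+1/ε₂−1) with denominator 3.718.
With shield the two gaps are in series; the resistances add: (1/ε₁+1/ε_s−1)+(1/ε_s+1/ε₂−1) = 2.132+3.865 = 5.997.
Heat-flux ratio q₀/q = 5.997/3.718.

factor ≈ 1.61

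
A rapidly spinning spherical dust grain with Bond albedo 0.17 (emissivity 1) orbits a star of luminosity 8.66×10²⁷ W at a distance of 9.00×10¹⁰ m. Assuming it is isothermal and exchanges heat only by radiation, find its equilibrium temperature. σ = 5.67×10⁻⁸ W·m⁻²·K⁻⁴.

First find the stellar flux at distance d: S = L/(4πd²) = 8.66×10²⁷/(4π·(9.00×10¹⁰)²) = 85080 W/m².
For an isothermal sphere, absorbed (1−a)S·πr² = emitted σ·4πr²·T⁴, so T⁴ = (1−a)S/(4σ).
T⁴ = 0.830·85080/(4·5.67×10⁻⁸) = 3.114×10¹¹ K⁴.

T ≈ 747 K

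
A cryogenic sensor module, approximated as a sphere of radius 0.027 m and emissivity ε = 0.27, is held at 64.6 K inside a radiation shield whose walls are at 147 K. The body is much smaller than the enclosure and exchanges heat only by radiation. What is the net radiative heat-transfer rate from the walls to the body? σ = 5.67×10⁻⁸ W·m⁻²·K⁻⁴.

For a small grey body in a large enclosure: P_net = εσA(T_body⁴ − T_wall⁴).
A = 4πr² = 0.009161 m²; T_body⁴ − T_wall⁴ = 1.742×10⁷ − 4.669×10⁸ = -4.495×10⁸ K⁴.
|P_net| = 0.27·5.67×10⁻⁸·0.009161·4.495×10⁸.

P_net ≈ 0.0630 W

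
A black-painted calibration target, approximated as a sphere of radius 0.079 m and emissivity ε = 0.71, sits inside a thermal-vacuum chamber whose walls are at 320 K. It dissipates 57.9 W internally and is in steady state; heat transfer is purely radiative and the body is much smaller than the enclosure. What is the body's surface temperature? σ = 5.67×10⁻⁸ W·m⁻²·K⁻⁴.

For a small grey body in a large enclosure, net radiated power = εσA(T⁴ − T_w⁴).
Steady state: P = εσA(T⁴ − T_w⁴) with A = 4πr² = 0.07843 m².
T⁴ = P/(εσA) + T_w⁴ = 57.9/(0.71·5.67×10⁻⁸·0.07843) + (320)⁴
    = 1.834×10¹⁰ + 1.049×10¹⁰ = 2.882×10¹⁰ K⁴.

T ≈ 412 K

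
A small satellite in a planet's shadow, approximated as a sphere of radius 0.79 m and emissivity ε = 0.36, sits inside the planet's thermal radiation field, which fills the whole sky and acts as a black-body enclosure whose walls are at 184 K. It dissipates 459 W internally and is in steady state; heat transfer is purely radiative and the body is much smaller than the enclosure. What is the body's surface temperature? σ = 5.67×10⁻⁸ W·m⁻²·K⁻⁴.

T ≈ 252 K

For a small grey body in a large enclosure, net radiated power = εσA(T⁴ − T_w⁴).
Steady state: P = εσA(T⁴ − T_w⁴) with A = 4πr² = 7.843 m².
T⁴ = P/(εσA) + T_w⁴ = 459/(0.36·5.67×10⁻⁸·7.843) + (184)⁴
    = 2.867×10⁹ + 1.146×10⁹ = 4.013×10⁹ K⁴.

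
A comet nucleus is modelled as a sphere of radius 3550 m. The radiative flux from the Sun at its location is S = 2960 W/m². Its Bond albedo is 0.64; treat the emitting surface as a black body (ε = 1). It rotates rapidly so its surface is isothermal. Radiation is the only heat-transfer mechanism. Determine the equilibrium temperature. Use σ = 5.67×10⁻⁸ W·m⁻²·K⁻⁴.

At equilibrium, absorbed power = emitted power.
Absorbing cross-section = πr² = 3.959×10⁷ m²; emitting surface = 4πr² = 1.584×10⁸ m² (ratio 4).
(1−a)S·A_cross = εσ·A_surf·T⁴  ⇒  T⁴ = (1−a)S/(4σ).
T⁴ = 0.360·2960/(4·5.67×10⁻⁸) = 4.698×10⁹ K⁴.
T = (4.698×10⁹)^(1/4).

T ≈ 262 K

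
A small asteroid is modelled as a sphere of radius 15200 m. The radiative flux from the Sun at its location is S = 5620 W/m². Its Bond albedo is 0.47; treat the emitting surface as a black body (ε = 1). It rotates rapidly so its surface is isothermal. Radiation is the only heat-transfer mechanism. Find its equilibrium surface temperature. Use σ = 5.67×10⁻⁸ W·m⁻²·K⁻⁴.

At equilibrium, absorbed power = emitted power.
Absorbing cross-section = πr² = 7.258×10⁸ m²; emitting surface = 4πr² = 2.903×10⁹ m² (ratio 4).
(1−a)S·A_cross = εσ·A_surf·T⁴  ⇒  T⁴ = (1−a)S/(4σ).
T⁴ = 0.530·5620/(4·5.67×10⁻⁸) = 1.313×10¹⁰ K⁴.
T = (1.313×10¹⁰)^(1/4).

T ≈ 339 K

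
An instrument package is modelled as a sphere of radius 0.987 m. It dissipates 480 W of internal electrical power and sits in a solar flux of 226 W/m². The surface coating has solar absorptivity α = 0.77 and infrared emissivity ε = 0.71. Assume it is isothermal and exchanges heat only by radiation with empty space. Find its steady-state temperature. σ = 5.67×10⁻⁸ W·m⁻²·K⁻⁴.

T ≈ 213 K

At steady state, absorbed solar power + internal power = radiated power.
Absorbed: α·S·A_cross = 0.77·226·3.060 = 532.6 W (cross-section πr²).
Total input = 532.6 + 480 = 1013 W.
Radiated: εσ·A_surf·T⁴ with A_surf = 4πr² = 12.24 m².
T⁴ = 1013/(0.71·5.67×10⁻⁸·12.24) = 2.055×10⁹ K⁴.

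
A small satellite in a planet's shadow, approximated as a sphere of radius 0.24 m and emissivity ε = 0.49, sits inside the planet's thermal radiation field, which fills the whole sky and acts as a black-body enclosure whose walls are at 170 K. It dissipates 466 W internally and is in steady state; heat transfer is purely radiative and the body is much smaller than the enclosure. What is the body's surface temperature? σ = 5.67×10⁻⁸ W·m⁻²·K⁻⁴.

T ≈ 394 K

For a small grey body in a large enclosure, net radiated power = εσA(T⁴ − T_w⁴).
Steady state: P = εσA(T⁴ − T_w⁴) with A = 4πr² = 0.7238 m².
T⁴ = P/(εσA) + T_w⁴ = 466/(0.49·5.67×10⁻⁸·0.7238) + (170)⁴
    = 2.317×10¹⁰ + 8.352×10⁸ = 2.401×10¹⁰ K⁴.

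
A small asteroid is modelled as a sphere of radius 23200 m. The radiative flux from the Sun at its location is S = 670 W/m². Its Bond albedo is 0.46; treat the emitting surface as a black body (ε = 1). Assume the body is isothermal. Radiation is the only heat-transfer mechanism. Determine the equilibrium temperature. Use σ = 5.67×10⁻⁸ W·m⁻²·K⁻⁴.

At equilibrium, absorbed power = emitted power.
Absorbing cross-section = πr² = 1.691×10⁹ m²; emitting surface = 4πr² = 6.764×10⁹ m² (ratio 4).
(1−a)S·A_cross = εσ·A_surf·T⁴  ⇒  T⁴ = (1−a)S/(4σ).
T⁴ = 0.540·670/(4·5.67×10⁻⁸) = 1.595×10⁹ K⁴.
T = (1.595×10⁹)^(1/4).

T ≈ 200 K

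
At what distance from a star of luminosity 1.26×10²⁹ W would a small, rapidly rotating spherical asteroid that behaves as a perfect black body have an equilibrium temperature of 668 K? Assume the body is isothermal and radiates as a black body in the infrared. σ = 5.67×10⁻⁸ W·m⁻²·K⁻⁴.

For an isothermal black-emitting sphere, (1−a)S·πr² = σ·4πr²·T⁴ ⇒ S = 4σT⁴/(1−a).
S = 4·5.67×10⁻⁸·(668)⁴/1.00 = 45160 W/m².
Flux falls as S = L/(4πd²), so d = √(L/(4πS)) = √(1.26×10²⁹/(4π·45160)).

d ≈ 4.71×10¹¹ m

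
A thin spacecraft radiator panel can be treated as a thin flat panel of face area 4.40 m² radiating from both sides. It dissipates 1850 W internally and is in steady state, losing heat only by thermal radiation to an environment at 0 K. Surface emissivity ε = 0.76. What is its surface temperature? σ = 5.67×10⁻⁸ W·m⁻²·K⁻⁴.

Steady state: internal power = radiated power, P = εσA T⁴.
Radiating area A = 2·4.40 = 8.800 m².
T⁴ = P/(εσA) = 1850/(0.76·5.67×10⁻⁸·8.800) = 4.879×10⁹ K⁴.
T = (4.879×10⁹)^(1/4).

T ≈ 264 K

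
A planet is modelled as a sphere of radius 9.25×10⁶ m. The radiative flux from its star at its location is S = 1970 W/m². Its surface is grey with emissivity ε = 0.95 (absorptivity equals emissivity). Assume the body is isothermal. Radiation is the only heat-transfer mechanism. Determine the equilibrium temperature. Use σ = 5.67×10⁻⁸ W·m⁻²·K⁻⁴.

At equilibrium, absorbed power = emitted power.
Absorbing cross-section = πr² = 2.688×10¹⁴ m²; emitting surface = 4πr² = 1.075×10¹⁵ m² (ratio 4).
εS·A_cross = εσ·A_surf·T⁴  ⇒  T⁴ = S/(4σ)   (ε cancels).
T⁴ = 1970/(4·5.67×10⁻⁸) = 8.686×10⁹ K⁴.
T = (8.686×10⁹)^(1/4).

T ≈ 305 K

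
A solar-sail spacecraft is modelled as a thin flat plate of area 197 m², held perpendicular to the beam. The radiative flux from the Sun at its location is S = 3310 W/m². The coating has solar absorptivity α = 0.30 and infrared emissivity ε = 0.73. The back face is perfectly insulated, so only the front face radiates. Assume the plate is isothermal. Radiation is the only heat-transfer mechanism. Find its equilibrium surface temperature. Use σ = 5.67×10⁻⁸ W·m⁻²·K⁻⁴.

At equilibrium, absorbed power = emitted power.
Absorbing cross-section = A = 197.0 m²; emitting surface = A = 197.0 m² (ratio 1).
αS·A_cross = εσ·A_surf·T⁴  ⇒  T⁴ = αS/(ε·1σ).
T⁴ = 0.300·3310/(0.73·1·5.67×10⁻⁸) = 2.399×10¹⁰ K⁴.
T = (2.399×10¹⁰)^(1/4).

T ≈ 394 K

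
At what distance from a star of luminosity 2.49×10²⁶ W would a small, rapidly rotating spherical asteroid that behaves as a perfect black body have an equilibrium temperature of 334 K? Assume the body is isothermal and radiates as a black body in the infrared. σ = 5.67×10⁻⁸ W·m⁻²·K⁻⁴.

d ≈ 8.38×10¹⁰ m

For an isothermal black-emitting sphere, (1−a)S·πr² = σ·4πr²·T⁴ ⇒ S = 4σT⁴/(1−a).
S = 4·5.67×10⁻⁸·(334)⁴/1.00 = 2822 W/m².
Flux falls as S = L/(4πd²), so d = √(L/(4πS)) = √(2.49×10²⁶/(4π·2822)).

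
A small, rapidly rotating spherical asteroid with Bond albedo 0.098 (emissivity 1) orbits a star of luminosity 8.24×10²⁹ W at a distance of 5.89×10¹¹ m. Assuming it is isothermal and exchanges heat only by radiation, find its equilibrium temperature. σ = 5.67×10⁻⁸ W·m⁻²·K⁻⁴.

T ≈ 931 K

First find the stellar flux at distance d: S = L/(4πd²) = 8.24×10²⁹/(4π·(5.89×10¹¹)²) = 1.890×10⁵ W/m².
For an isothermal sphere, absorbed (1−a)S·πr² = emitted σ·4πr²·T⁴, so T⁴ = (1−a)S/(4σ).
T⁴ = 0.902·1.890×10⁵/(4·5.67×10⁻⁸) = 7.517×10¹¹ K⁴.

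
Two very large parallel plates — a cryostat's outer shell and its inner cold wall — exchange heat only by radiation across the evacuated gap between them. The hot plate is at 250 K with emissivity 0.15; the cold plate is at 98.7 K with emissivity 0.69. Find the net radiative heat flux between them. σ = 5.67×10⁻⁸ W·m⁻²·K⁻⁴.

For two infinite grey parallel plates, q = σ(T₁⁴ − T₂⁴)/(1/ε₁ + 1/ε₂ − 1).
T₁⁴ − T₂⁴ = 3.906×10⁹ − 9.490×10⁷ = 3.811×10⁹ K⁴.
1/ε₁ + 1/ε₂ − 1 = 6.667 + 1.449 − 1 = 7.116.
q = 5.67×10⁻⁸ × 3.811×10⁹ / 7.116.

q ≈ 30.4 W/m²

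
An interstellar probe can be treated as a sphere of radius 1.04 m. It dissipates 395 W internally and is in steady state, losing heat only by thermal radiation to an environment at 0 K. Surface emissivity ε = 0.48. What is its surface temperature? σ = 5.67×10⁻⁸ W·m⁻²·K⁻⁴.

Steady state: internal power = radiated power, P = εσA T⁴.
Radiating area A = 4πr² = 13.59 m².
T⁴ = P/(εσA) = 395/(0.48·5.67×10⁻⁸·13.59) = 1.068×10⁹ K⁴.
T = (1.068×10⁹)^(1/4).

T ≈ 181 K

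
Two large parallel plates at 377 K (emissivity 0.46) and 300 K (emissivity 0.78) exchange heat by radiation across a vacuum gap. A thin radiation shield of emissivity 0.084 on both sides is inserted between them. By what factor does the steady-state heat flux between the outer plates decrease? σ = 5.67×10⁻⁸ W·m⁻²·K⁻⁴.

factor ≈ 10.3

Without shield: q₀ = σΔ(T⁴)/(1/ε₁+1/ε₂−1) with denominator 2.456.
With shield the two gaps are in series; the resistances add: (1/ε₁+1/ε_s−1)+(1/ε_s+1/ε₂−1) = 13.08+12.19 = 25.27.
Heat-flux ratio q₀/q = 25.27/2.456.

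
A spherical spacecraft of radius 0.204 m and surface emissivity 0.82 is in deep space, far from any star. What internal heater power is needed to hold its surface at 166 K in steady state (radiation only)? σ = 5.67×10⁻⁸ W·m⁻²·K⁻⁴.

P ≈ 18.5 W

P = εσ·4πr²·T⁴.
4πr² = 0.5230 m²; T⁴ = 7.593×10⁸ K⁴.
P = 0.82·5.67×10⁻⁸·0.5230·7.593×10⁸.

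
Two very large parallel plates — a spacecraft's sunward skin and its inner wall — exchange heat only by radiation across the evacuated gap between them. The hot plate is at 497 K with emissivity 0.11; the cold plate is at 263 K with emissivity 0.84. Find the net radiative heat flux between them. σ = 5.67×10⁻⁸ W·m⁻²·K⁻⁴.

q ≈ 344 W/m²

For two infinite grey parallel plates, q = σ(T₁⁴ − T₂⁴)/(1/ε₁ + 1/ε₂ − 1).
T₁⁴ − T₂⁴ = 6.101×10¹⁰ − 4.784×10⁹ = 5.623×10¹⁰ K⁴.
1/ε₁ + 1/ε₂ − 1 = 9.091 + 1.190 − 1 = 9.281.
q = 5.67×10⁻⁸ × 5.623×10¹⁰ / 9.281.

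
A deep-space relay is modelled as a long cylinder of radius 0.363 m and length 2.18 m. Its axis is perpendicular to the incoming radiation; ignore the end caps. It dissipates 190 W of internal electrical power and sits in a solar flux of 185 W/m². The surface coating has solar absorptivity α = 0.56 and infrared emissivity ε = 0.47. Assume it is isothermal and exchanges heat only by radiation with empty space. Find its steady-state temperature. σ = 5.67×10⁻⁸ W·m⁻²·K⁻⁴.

At steady state, absorbed solar power + internal power = radiated power.
Absorbed: α·S·A_cross = 0.56·185·1.583 = 164.0 W (cross-section 2rL).
Total input = 164.0 + 190 = 354.0 W.
Radiated: εσ·A_surf·T⁴ with A_surf = 2πrL = 4.972 m².
T⁴ = 354.0/(0.47·5.67×10⁻⁸·4.972) = 2.671×10⁹ K⁴.

T ≈ 227 K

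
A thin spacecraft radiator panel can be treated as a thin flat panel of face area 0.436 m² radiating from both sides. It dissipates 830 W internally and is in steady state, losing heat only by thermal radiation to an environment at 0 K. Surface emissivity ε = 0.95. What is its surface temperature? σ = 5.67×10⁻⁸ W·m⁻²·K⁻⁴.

Steady state: internal power = radiated power, P = εσA T⁴.
Radiating area A = 2·0.436 = 0.8720 m².
T⁴ = P/(εσA) = 830/(0.95·5.67×10⁻⁸·0.8720) = 1.767×10¹⁰ K⁴.
T = (1.767×10¹⁰)^(1/4).

T ≈ 365 K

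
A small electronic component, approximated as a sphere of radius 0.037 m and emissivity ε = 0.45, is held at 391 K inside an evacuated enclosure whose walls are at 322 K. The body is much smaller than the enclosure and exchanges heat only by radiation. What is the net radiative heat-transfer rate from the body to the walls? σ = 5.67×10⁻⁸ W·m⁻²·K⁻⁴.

P_net ≈ 5.54 W

For a small grey body in a large enclosure: P_net = εσA(T_body⁴ − T_wall⁴).
A = 4πr² = 0.01720 m²; T_body⁴ − T_wall⁴ = 2.337×10¹⁰ − 1.075×10¹⁰ = 1.262×10¹⁰ K⁴.
|P_net| = 0.45·5.67×10⁻⁸·0.01720·1.262×10¹⁰.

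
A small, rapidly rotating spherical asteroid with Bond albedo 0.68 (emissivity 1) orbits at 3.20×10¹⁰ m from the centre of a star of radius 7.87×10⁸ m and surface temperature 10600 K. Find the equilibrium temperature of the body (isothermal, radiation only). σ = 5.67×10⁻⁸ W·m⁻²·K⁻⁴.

T ≈ 884 K

The star's surface emits σT_*⁴; at distance d the flux is S = σT_*⁴(R_*/d)².
S = 5.67×10⁻⁸·(10600)⁴·(7.87×10⁸/3.20×10¹⁰)² = 4.330×10⁵ W/m².
For an isothermal sphere T⁴ = (1−a)S/(4σ) = 6.109×10¹¹ K⁴.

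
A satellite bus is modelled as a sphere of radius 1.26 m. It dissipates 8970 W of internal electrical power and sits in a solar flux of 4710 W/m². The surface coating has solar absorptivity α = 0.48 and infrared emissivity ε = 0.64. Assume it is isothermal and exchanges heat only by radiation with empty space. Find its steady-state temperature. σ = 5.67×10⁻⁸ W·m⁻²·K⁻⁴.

T ≈ 409 K

At steady state, absorbed solar power + internal power = radiated power.
Absorbed: α·S·A_cross = 0.48·4710·4.988 = 11280 W (cross-section πr²).
Total input = 11280 + 8970 = 20250 W.
Radiated: εσ·A_surf·T⁴ with A_surf = 4πr² = 19.95 m².
T⁴ = 20250/(0.64·5.67×10⁻⁸·19.95) = 2.797×10¹⁰ K⁴.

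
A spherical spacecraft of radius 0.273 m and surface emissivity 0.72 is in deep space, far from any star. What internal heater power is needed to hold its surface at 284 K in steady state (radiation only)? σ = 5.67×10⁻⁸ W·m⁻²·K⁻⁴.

P ≈ 249 W

P = εσ·4πr²·T⁴.
4πr² = 0.9366 m²; T⁴ = 6.505×10⁹ K⁴.
P = 0.72·5.67×10⁻⁸·0.9366·6.505×10⁹.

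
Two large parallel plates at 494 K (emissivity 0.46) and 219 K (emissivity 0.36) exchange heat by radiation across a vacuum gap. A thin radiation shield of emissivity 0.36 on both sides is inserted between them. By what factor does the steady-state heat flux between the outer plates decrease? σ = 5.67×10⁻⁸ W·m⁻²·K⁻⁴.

Without shield: q₀ = σΔ(T⁴)/(1/ε₁+1/ε₂−1) with denominator 3.952.
With shield the two gaps are in series; the resistances add: (1/ε₁+1/ε_s−1)+(1/ε_s+1/ε₂−1) = 3.952+4.556 = 8.507.
Heat-flux ratio q₀/q = 8.507/3.952.

factor ≈ 2.15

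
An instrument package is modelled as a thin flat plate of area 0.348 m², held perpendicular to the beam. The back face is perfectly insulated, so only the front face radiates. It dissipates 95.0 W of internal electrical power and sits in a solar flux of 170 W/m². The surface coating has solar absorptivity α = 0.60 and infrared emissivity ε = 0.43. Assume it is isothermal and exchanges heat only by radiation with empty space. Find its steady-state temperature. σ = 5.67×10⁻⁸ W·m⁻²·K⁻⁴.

At steady state, absorbed solar power + internal power = radiated power.
Absorbed: α·S·A_cross = 0.60·170·0.3480 = 35.50 W (cross-section A).
Total input = 35.50 + 95.0 = 130.5 W.
Radiated: εσ·A_surf·T⁴ with A_surf = A = 0.3480 m².
T⁴ = 130.5/(0.43·5.67×10⁻⁸·0.3480) = 1.538×10¹⁰ K⁴.

T ≈ 352 K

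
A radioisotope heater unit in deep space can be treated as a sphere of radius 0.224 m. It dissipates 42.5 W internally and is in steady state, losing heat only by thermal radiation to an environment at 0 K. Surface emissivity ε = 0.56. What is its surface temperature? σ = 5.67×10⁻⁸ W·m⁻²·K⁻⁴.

Steady state: internal power = radiated power, P = εσA T⁴.
Radiating area A = 4πr² = 0.6305 m².
T⁴ = P/(εσA) = 42.5/(0.56·5.67×10⁻⁸·0.6305) = 2.123×10⁹ K⁴.
T = (2.123×10⁹)^(1/4).

T ≈ 215 K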